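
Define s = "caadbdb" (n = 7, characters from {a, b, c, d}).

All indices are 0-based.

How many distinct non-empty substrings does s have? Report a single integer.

24

rank→(start, suffix):
  0 → (1, 'aadbdb')
  1 → (2, 'adbdb')
  2 → (6, 'b')
  3 → (4, 'bdb')
  4 → (0, 'caadbdb')
  5 → (5, 'db')
  6 → (3, 'dbdb')

SA = [1, 2, 6, 4, 0, 5, 3]
[i] adj suffixes → lcp
  [1] 1/2 → 1 ('a')
  [2] 2/6 → 0 ('')
  [3] 6/4 → 1 ('b')
  [4] 4/0 → 0 ('')
  [5] 0/5 → 0 ('')
  [6] 5/3 → 2 ('db')

n(n+1)/2 = 7·8/2 = 28
Σ LCP = 0 + 1 + 0 + 1 + 0 + 0 + 2 = 4
distinct = 28 − 4 = 24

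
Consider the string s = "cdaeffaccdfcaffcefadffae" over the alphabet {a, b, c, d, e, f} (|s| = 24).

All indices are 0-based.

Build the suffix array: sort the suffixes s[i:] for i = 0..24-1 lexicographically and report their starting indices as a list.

[6, 18, 22, 2, 12, 11, 7, 0, 8, 15, 1, 9, 19, 23, 16, 3, 5, 17, 21, 10, 14, 4, 20, 13]

sorted suffixes:
  #0 SA[0]=6  'accdfcaffcefadffae'
  #1 SA[1]=18  'adffae'
  #2 SA[2]=22  'ae'
  #3 SA[3]=2  'aeffaccdfcaffcefadffae'
  #4 SA[4]=12  'affcefadffae'
  #5 SA[5]=11  'caffcefadffae'
  #6 SA[6]=7  'ccdfcaffcefadffae'
  #7 SA[7]=0  'cdaeffaccdfcaffcefadffae'
  #8 SA[8]=8  'cdfcaffcefadffae'
  #9 SA[9]=15  'cefadffae'
  #10 SA[10]=1  'daeffaccdfcaffcefadffae'
  #11 SA[11]=9  'dfcaffcefadffae'
  #12 SA[12]=19  'dffae'
  #13 SA[13]=23  'e'
  #14 SA[14]=16  'efadffae'
  #15 SA[15]=3  'effaccdfcaffcefadffae'
  #16 SA[16]=5  'faccdfcaffcefadffae'
  #17 SA[17]=17  'fadffae'
  #18 SA[18]=21  'fae'
  #19 SA[19]=10  'fcaffcefadffae'
  #20 SA[20]=14  'fcefadffae'
  #21 SA[21]=4  'ffaccdfcaffcefadffae'
  #22 SA[22]=20  'ffae'
  #23 SA[23]=13  'ffcefadffae'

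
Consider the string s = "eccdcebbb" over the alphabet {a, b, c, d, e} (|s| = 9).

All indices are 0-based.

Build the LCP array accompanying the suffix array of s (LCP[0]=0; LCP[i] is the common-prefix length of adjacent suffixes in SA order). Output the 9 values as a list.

rank→(start, suffix):
  0 → (8, 'b')
  1 → (7, 'bb')
  2 → (6, 'bbb')
  3 → (1, 'ccdcebbb')
  4 → (2, 'cdcebbb')
  5 → (4, 'cebbb')
  6 → (3, 'dcebbb')
  7 → (5, 'ebbb')
  8 → (0, 'eccdcebbb')

SA = [8, 7, 6, 1, 2, 4, 3, 5, 0]
[i] adj suffixes → lcp
  [1] 8/7 → 1 ('b')
  [2] 7/6 → 2 ('bb')
  [3] 6/1 → 0 ('')
  [4] 1/2 → 1 ('c')
  [5] 2/4 → 1 ('c')
  [6] 4/3 → 0 ('')
  [7] 3/5 → 0 ('')
  [8] 5/0 → 1 ('e')

[0, 1, 2, 0, 1, 1, 0, 0, 1]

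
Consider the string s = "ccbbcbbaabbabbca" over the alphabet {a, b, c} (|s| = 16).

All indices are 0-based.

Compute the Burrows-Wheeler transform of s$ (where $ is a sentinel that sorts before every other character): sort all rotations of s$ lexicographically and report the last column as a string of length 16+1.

acbabbbcaacbbbbc$

rank  rotation           last
    0  $ccbbcbbaabbabbca  a
    1  a$ccbbcbbaabbabbc  c
    2  aabbabbca$ccbbcbb  b
    3  abbabbca$ccbbcbba  a
    4  abbca$ccbbcbbaabb  b
    5  baabbabbca$ccbbcb  b
    6  babbca$ccbbcbbaab  b
    7  bbaabbabbca$ccbbc  c
    8  bbabbca$ccbbcbbaa  a
    9  bbca$ccbbcbbaabba  a
   10  bbcbbaabbabbca$cc  c
   11  bca$ccbbcbbaabbab  b
   12  bcbbaabbabbca$ccb  b
   13  ca$ccbbcbbaabbabb  b
   14  cbbaabbabbca$ccbb  b
   15  cbbcbbaabbabbca$c  c
   16  ccbbcbbaabbabbca$  $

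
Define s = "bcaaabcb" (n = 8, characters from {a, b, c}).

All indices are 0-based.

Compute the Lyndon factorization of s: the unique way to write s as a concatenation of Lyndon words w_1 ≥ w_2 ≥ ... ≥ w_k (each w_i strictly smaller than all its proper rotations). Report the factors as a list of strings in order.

["bc", "aaabcb"]

emit factor 1: 'bc' (i=0, period=2)
emit factor 2: 'aaabcb' (i=2, period=6)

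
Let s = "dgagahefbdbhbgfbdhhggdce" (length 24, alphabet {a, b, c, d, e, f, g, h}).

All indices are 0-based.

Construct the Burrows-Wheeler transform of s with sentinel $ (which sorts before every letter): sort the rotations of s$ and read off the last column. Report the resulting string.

rank  rotation                   last
    0  $dgagahefbdbhbgfbdhhggdce  e
    1  agahefbdbhbgfbdhhggdce$dg  g
    2  ahefbdbhbgfbdhhggdce$dgag  g
    3  bdbhbgfbdhhggdce$dgagahef  f
    4  bdhhggdce$dgagahefbdbhbgf  f
    5  bgfbdhhggdce$dgagahefbdbh  h
    6  bhbgfbdhhggdce$dgagahefbd  d
    7  ce$dgagahefbdbhbgfbdhhggd  d
    8  dbhbgfbdhhggdce$dgagahefb  b
    9  dce$dgagahefbdbhbgfbdhhgg  g
   10  dgagahefbdbhbgfbdhhggdce$  $
   11  dhhggdce$dgagahefbdbhbgfb  b
   12  e$dgagahefbdbhbgfbdhhggdc  c
   13  efbdbhbgfbdhhggdce$dgagah  h
   14  fbdbhbgfbdhhggdce$dgagahe  e
   15  fbdhhggdce$dgagahefbdbhbg  g
   16  gagahefbdbhbgfbdhhggdce$d  d
   17  gahefbdbhbgfbdhhggdce$dga  a
   18  gdce$dgagahefbdbhbgfbdhhg  g
   19  gfbdhhggdce$dgagahefbdbhb  b
   20  ggdce$dgagahefbdbhbgfbdhh  h
   21  hbgfbdhhggdce$dgagahefbdb  b
   22  hefbdbhbgfbdhhggdce$dgaga  a
   23  hggdce$dgagahefbdbhbgfbdh  h
   24  hhggdce$dgagahefbdbhbgfbd  d

eggffhddbg$bchegdagbhbahd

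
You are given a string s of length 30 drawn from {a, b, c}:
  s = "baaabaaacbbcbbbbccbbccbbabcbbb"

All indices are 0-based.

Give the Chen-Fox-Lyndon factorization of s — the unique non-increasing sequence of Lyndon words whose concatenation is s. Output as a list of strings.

["b", "aaabaaacbbcbbbbccbbccbbabcbbb"]

emit factor 1: 'b' (i=0, period=1)
emit factor 2: 'aaabaaacbbcbbbbccbbccbbabcbbb' (i=1, period=29)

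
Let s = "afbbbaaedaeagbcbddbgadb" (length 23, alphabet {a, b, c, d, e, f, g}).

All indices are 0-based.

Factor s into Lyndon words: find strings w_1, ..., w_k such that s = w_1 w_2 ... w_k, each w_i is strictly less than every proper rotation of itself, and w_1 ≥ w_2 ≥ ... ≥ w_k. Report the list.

["afbbb", "aaedaeagbcbddbgadb"]

emit factor 1: 'afbbb' (i=0, period=5)
emit factor 2: 'aaedaeagbcbddbgadb' (i=5, period=18)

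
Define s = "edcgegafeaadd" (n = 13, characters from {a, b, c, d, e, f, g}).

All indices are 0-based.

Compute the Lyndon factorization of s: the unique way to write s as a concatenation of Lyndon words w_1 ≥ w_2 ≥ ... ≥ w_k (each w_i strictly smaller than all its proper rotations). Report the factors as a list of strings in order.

emit factor 1: 'e' (i=0, period=1)
emit factor 2: 'd' (i=1, period=1)
emit factor 3: 'cgeg' (i=2, period=4)
emit factor 4: 'afe' (i=6, period=3)
emit factor 5: 'aadd' (i=9, period=4)

["e", "d", "cgeg", "afe", "aadd"]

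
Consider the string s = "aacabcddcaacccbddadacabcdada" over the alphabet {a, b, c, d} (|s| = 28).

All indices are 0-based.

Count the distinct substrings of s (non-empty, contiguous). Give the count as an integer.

rank | idx | suffix
   0 |  27 | a
   1 |   0 | aacabcddcaacccbddadacabcdada
   2 |   9 | aacccbddadacabcdada
   3 |  21 | abcdada
   4 |   3 | abcddcaacccbddadacabcdada
   5 |  19 | acabcdada
   6 |   1 | acabcddcaacccbddadacabcdada
   7 |  10 | acccbddadacabcdada
   8 |  25 | ada
   9 |  17 | adacabcdada
  10 |  22 | bcdada
  11 |   4 | bcddcaacccbddadacabcdada
  12 |  14 | bddadacabcdada
  13 |   8 | caacccbddadacabcdada
  14 |  20 | cabcdada
  15 |   2 | cabcddcaacccbddadacabcdada
  16 |  13 | cbddadacabcdada
  17 |  12 | ccbddadacabcdada
  18 |  11 | cccbddadacabcdada
  19 |  23 | cdada
  20 |   5 | cddcaacccbddadacabcdada
  21 |  26 | da
  22 |  18 | dacabcdada
  23 |  24 | dada
  24 |  16 | dadacabcdada
  25 |   7 | dcaacccbddadacabcdada
  26 |  15 | ddadacabcdada
  27 |   6 | ddcaacccbddadacabcdada

SA = [27, 0, 9, 21, 3, 19, 1, 10, 25, 17, 22, 4, 14, 8, 20, 2, 13, 12, 11, 23, 5, 26, 18, 24, 16, 7, 15, 6]
[i] adj suffixes → lcp
  [1] 27/0 → 1 ('a')
  [2] 0/9 → 3 ('aac')
  [3] 9/21 → 1 ('a')
  [4] 21/3 → 4 ('abcd')
  [5] 3/19 → 1 ('a')
  [6] 19/1 → 6 ('acabcd')
  [7] 1/10 → 2 ('ac')
  [8] 10/25 → 1 ('a')
  [9] 25/17 → 3 ('ada')
  [10] 17/22 → 0 ('')
  [11] 22/4 → 3 ('bcd')
  [12] 4/14 → 1 ('b')
  [13] 14/8 → 0 ('')
  [14] 8/20 → 2 ('ca')
  [15] 20/2 → 5 ('cabcd')
  [16] 2/13 → 1 ('c')
  [17] 13/12 → 1 ('c')
  [18] 12/11 → 2 ('cc')
  [19] 11/23 → 1 ('c')
  [20] 23/5 → 2 ('cd')
  [21] 5/26 → 0 ('')
  [22] 26/18 → 2 ('da')
  [23] 18/24 → 2 ('da')
  [24] 24/16 → 4 ('dada')
  [25] 16/7 → 1 ('d')
  [26] 7/15 → 1 ('d')
  [27] 15/6 → 2 ('dd')

n(n+1)/2 = 28·29/2 = 406
Σ LCP = 0 + 1 + 3 + 1 + 4 + 1 + 6 + 2 + 1 + 3 + 0 + 3 + 1 + 0 + 2 + 5 + 1 + 1 + 2 + 1 + 2 + 0 + 2 + 2 + 4 + 1 + 1 + 2 = 52
distinct = 406 − 52 = 354

354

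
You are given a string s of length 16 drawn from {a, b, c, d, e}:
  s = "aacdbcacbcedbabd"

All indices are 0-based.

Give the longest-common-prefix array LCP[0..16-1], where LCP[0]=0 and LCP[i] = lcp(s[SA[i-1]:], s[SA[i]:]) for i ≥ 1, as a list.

[0, 1, 1, 2, 0, 1, 2, 1, 0, 1, 1, 1, 0, 1, 2, 0]

sorted suffixes:
  #0 SA[0]=0  'aacdbcacbcedbabd'
  #1 SA[1]=13  'abd'
  #2 SA[2]=6  'acbcedbabd'
  #3 SA[3]=1  'acdbcacbcedbabd'
  #4 SA[4]=12  'babd'
  #5 SA[5]=4  'bcacbcedbabd'
  #6 SA[6]=8  'bcedbabd'
  #7 SA[7]=14  'bd'
  #8 SA[8]=5  'cacbcedbabd'
  #9 SA[9]=7  'cbcedbabd'
  #10 SA[10]=2  'cdbcacbcedbabd'
  #11 SA[11]=9  'cedbabd'
  #12 SA[12]=15  'd'
  #13 SA[13]=11  'dbabd'
  #14 SA[14]=3  'dbcacbcedbabd'
  #15 SA[15]=10  'edbabd'

SA = [0, 13, 6, 1, 12, 4, 8, 14, 5, 7, 2, 9, 15, 11, 3, 10]
i: (SA[i-1],SA[i]) lcp shared
  1: (0,13) 1 'a'
  2: (13,6) 1 'a'
  3: (6,1) 2 'ac'
  4: (1,12) 0 ''
  5: (12,4) 1 'b'
  6: (4,8) 2 'bc'
  7: (8,14) 1 'b'
  8: (14,5) 0 ''
  9: (5,7) 1 'c'
  10: (7,2) 1 'c'
  11: (2,9) 1 'c'
  12: (9,15) 0 ''
  13: (15,11) 1 'd'
  14: (11,3) 2 'db'
  15: (3,10) 0 ''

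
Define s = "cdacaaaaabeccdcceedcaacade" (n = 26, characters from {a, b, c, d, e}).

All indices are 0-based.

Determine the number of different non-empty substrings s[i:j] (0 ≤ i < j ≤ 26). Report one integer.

rank | idx | suffix
   0 |   4 | aaaaabeccdcceedcaacade
   1 |   5 | aaaabeccdcceedcaacade
   2 |   6 | aaabeccdcceedcaacade
   3 |   7 | aabeccdcceedcaacade
   4 |  20 | aacade
   5 |   8 | abeccdcceedcaacade
   6 |   2 | acaaaaabeccdcceedcaacade
   7 |  21 | acade
   8 |  23 | ade
   9 |   9 | beccdcceedcaacade
  10 |   3 | caaaaabeccdcceedcaacade
  11 |  19 | caacade
  12 |  22 | cade
  13 |  11 | ccdcceedcaacade
  14 |  14 | cceedcaacade
  15 |   0 | cdacaaaaabeccdcceedcaacade
  16 |  12 | cdcceedcaacade
  17 |  15 | ceedcaacade
  18 |   1 | dacaaaaabeccdcceedcaacade
  19 |  18 | dcaacade
  20 |  13 | dcceedcaacade
  21 |  24 | de
  22 |  25 | e
  23 |  10 | eccdcceedcaacade
  24 |  17 | edcaacade
  25 |  16 | eedcaacade

SA = [4, 5, 6, 7, 20, 8, 2, 21, 23, 9, 3, 19, 22, 11, 14, 0, 12, 15, 1, 18, 13, 24, 25, 10, 17, 16]
[i] adj suffixes → lcp
  [1] 4/5 → 4 ('aaaa')
  [2] 5/6 → 3 ('aaa')
  [3] 6/7 → 2 ('aa')
  [4] 7/20 → 2 ('aa')
  [5] 20/8 → 1 ('a')
  [6] 8/2 → 1 ('a')
  [7] 2/21 → 3 ('aca')
  [8] 21/23 → 1 ('a')
  [9] 23/9 → 0 ('')
  [10] 9/3 → 0 ('')
  [11] 3/19 → 3 ('caa')
  [12] 19/22 → 2 ('ca')
  [13] 22/11 → 1 ('c')
  [14] 11/14 → 2 ('cc')
  [15] 14/0 → 1 ('c')
  [16] 0/12 → 2 ('cd')
  [17] 12/15 → 1 ('c')
  [18] 15/1 → 0 ('')
  [19] 1/18 → 1 ('d')
  [20] 18/13 → 2 ('dc')
  [21] 13/24 → 1 ('d')
  [22] 24/25 → 0 ('')
  [23] 25/10 → 1 ('e')
  [24] 10/17 → 1 ('e')
  [25] 17/16 → 1 ('e')

n(n+1)/2 = 26·27/2 = 351
Σ LCP = 0 + 4 + 3 + 2 + 2 + 1 + 1 + 3 + 1 + 0 + 0 + 3 + 2 + 1 + 2 + 1 + 2 + 1 + 0 + 1 + 2 + 1 + 0 + 1 + 1 + 1 = 36
distinct = 351 − 36 = 315

315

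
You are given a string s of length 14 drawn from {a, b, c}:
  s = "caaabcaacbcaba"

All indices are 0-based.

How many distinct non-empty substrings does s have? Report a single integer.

86

sorted suffixes:
  #0 SA[0]=13  'a'
  #1 SA[1]=1  'aaabcaacbcaba'
  #2 SA[2]=2  'aabcaacbcaba'
  #3 SA[3]=6  'aacbcaba'
  #4 SA[4]=11  'aba'
  #5 SA[5]=3  'abcaacbcaba'
  #6 SA[6]=7  'acbcaba'
  #7 SA[7]=12  'ba'
  #8 SA[8]=4  'bcaacbcaba'
  #9 SA[9]=9  'bcaba'
  #10 SA[10]=0  'caaabcaacbcaba'
  #11 SA[11]=5  'caacbcaba'
  #12 SA[12]=10  'caba'
  #13 SA[13]=8  'cbcaba'

SA = [13, 1, 2, 6, 11, 3, 7, 12, 4, 9, 0, 5, 10, 8]
[i] adj suffixes → lcp
  [1] 13/1 → 1 ('a')
  [2] 1/2 → 2 ('aa')
  [3] 2/6 → 2 ('aa')
  [4] 6/11 → 1 ('a')
  [5] 11/3 → 2 ('ab')
  [6] 3/7 → 1 ('a')
  [7] 7/12 → 0 ('')
  [8] 12/4 → 1 ('b')
  [9] 4/9 → 3 ('bca')
  [10] 9/0 → 0 ('')
  [11] 0/5 → 3 ('caa')
  [12] 5/10 → 2 ('ca')
  [13] 10/8 → 1 ('c')

n(n+1)/2 = 14·15/2 = 105
Σ LCP = 0 + 1 + 2 + 2 + 1 + 2 + 1 + 0 + 1 + 3 + 0 + 3 + 2 + 1 = 19
distinct = 105 − 19 = 86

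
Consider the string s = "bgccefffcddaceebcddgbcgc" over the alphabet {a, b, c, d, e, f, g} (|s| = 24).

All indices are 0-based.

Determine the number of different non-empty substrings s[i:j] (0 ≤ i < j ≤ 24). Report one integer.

276

sorted suffixes:
  #0 SA[0]=11  'aceebcddgbcgc'
  #1 SA[1]=15  'bcddgbcgc'
  #2 SA[2]=20  'bcgc'
  #3 SA[3]=0  'bgccefffcddaceebcddgbcgc'
  #4 SA[4]=23  'c'
  #5 SA[5]=2  'ccefffcddaceebcddgbcgc'
  #6 SA[6]=8  'cddaceebcddgbcgc'
  #7 SA[7]=16  'cddgbcgc'
  #8 SA[8]=12  'ceebcddgbcgc'
  #9 SA[9]=3  'cefffcddaceebcddgbcgc'
  #10 SA[10]=21  'cgc'
  #11 SA[11]=10  'daceebcddgbcgc'
  #12 SA[12]=9  'ddaceebcddgbcgc'
  #13 SA[13]=17  'ddgbcgc'
  #14 SA[14]=18  'dgbcgc'
  #15 SA[15]=14  'ebcddgbcgc'
  #16 SA[16]=13  'eebcddgbcgc'
  #17 SA[17]=4  'efffcddaceebcddgbcgc'
  #18 SA[18]=7  'fcddaceebcddgbcgc'
  #19 SA[19]=6  'ffcddaceebcddgbcgc'
  #20 SA[20]=5  'fffcddaceebcddgbcgc'
  #21 SA[21]=19  'gbcgc'
  #22 SA[22]=22  'gc'
  #23 SA[23]=1  'gccefffcddaceebcddgbcgc'

SA = [11, 15, 20, 0, 23, 2, 8, 16, 12, 3, 21, 10, 9, 17, 18, 14, 13, 4, 7, 6, 5, 19, 22, 1]
i: (SA[i-1],SA[i]) lcp shared
  1: (11,15) 0 ''
  2: (15,20) 2 'bc'
  3: (20,0) 1 'b'
  4: (0,23) 0 ''
  5: (23,2) 1 'c'
  6: (2,8) 1 'c'
  7: (8,16) 3 'cdd'
  8: (16,12) 1 'c'
  9: (12,3) 2 'ce'
  10: (3,21) 1 'c'
  11: (21,10) 0 ''
  12: (10,9) 1 'd'
  13: (9,17) 2 'dd'
  14: (17,18) 1 'd'
  15: (18,14) 0 ''
  16: (14,13) 1 'e'
  17: (13,4) 1 'e'
  18: (4,7) 0 ''
  19: (7,6) 1 'f'
  20: (6,5) 2 'ff'
  21: (5,19) 0 ''
  22: (19,22) 1 'g'
  23: (22,1) 2 'gc'

n(n+1)/2 = 24·25/2 = 300
Σ LCP = 0 + 0 + 2 + 1 + 0 + 1 + 1 + 3 + 1 + 2 + 1 + 0 + 1 + 2 + 1 + 0 + 1 + 1 + 0 + 1 + 2 + 0 + 1 + 2 = 24
distinct = 300 − 24 = 276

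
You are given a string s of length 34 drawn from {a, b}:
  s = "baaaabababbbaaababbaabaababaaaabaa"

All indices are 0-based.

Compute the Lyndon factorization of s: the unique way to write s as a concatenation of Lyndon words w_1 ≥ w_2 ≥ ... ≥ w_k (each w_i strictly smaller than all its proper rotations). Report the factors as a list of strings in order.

["b", "aaaabababbbaaababbaabaabab", "aaaab", "a", "a"]

emit factor 1: 'b' (i=0, period=1)
emit factor 2: 'aaaabababbbaaababbaabaabab' (i=1, period=26)
emit factor 3: 'aaaab' (i=27, period=5)
emit factor 4: 'a' (i=32, period=1)
emit factor 5: 'a' (i=33, period=1)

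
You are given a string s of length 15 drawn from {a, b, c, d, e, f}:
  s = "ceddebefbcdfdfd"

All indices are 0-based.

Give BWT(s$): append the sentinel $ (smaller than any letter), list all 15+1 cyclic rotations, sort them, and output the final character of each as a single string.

rank  rotation          last
    0  $ceddebefbcdfdfd  d
    1  bcdfdfd$ceddebef  f
    2  befbcdfdfd$cedde  e
    3  cdfdfd$ceddebefb  b
    4  ceddebefbcdfdfd$  $
    5  d$ceddebefbcdfdf  f
    6  ddebefbcdfdfd$ce  e
    7  debefbcdfdfd$ced  d
    8  dfd$ceddebefbcdf  f
    9  dfdfd$ceddebefbc  c
   10  ebefbcdfdfd$cedd  d
   11  eddebefbcdfdfd$c  c
   12  efbcdfdfd$ceddeb  b
   13  fbcdfdfd$ceddebe  e
   14  fd$ceddebefbcdfd  d
   15  fdfd$ceddebefbcd  d

dfeb$fedfcdcbedd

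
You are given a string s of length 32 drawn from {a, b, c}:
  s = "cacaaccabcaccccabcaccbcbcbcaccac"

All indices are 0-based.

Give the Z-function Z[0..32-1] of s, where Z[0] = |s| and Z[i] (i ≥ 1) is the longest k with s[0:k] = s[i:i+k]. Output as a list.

Z[0]=32
i=1: outside box; Z[1]=0
i=2: outside box; Z[2]=2 grow→box=[2,4)
i=3: min(r-i=1, Z[1]=0)=0; Z[3]=0
i=4: outside box; Z[4]=0
i=5: outside box; Z[5]=1 grow→box=[5,6)
i=6: outside box; Z[6]=2 grow→box=[6,8)
i=7: min(r-i=1, Z[1]=0)=0; Z[7]=0
i=8: outside box; Z[8]=0
i=9: outside box; Z[9]=3 grow→box=[9,12)
i=10: min(r-i=2, Z[1]=0)=0; Z[10]=0
i=11: min(r-i=1, Z[2]=2)=1; Z[11]=1
i=12: outside box; Z[12]=1 grow→box=[12,13)
i=13: outside box; Z[13]=1 grow→box=[13,14)
i=14: outside box; Z[14]=2 grow→box=[14,16)
i=15: min(r-i=1, Z[1]=0)=0; Z[15]=0
i=16: outside box; Z[16]=0
i=17: outside box; Z[17]=3 grow→box=[17,20)
i=18: min(r-i=2, Z[1]=0)=0; Z[18]=0
i=19: min(r-i=1, Z[2]=2)=1; Z[19]=1
i=20: outside box; Z[20]=1 grow→box=[20,21)
i=21: outside box; Z[21]=0
i=22: outside box; Z[22]=1 grow→box=[22,23)
i=23: outside box; Z[23]=0
i=24: outside box; Z[24]=1 grow→box=[24,25)
i=25: outside box; Z[25]=0
i=26: outside box; Z[26]=3 grow→box=[26,29)
i=27: min(r-i=2, Z[1]=0)=0; Z[27]=0
i=28: min(r-i=1, Z[2]=2)=1; Z[28]=1
i=29: outside box; Z[29]=3 grow→box=[29,32)
i=30: min(r-i=2, Z[1]=0)=0; Z[30]=0
i=31: min(r-i=1, Z[2]=2)=1; Z[31]=1

[32, 0, 2, 0, 0, 1, 2, 0, 0, 3, 0, 1, 1, 1, 2, 0, 0, 3, 0, 1, 1, 0, 1, 0, 1, 0, 3, 0, 1, 3, 0, 1]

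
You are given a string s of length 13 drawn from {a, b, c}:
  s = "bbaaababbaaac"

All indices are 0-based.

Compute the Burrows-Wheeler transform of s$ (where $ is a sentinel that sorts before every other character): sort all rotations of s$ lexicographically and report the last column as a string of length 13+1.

cbbaaababba$aa

rank  rotation        last
    0  $bbaaababbaaac  c
    1  aaababbaaac$bb  b
    2  aaac$bbaaababb  b
    3  aababbaaac$bba  a
    4  aac$bbaaababba  a
    5  ababbaaac$bbaa  a
    6  abbaaac$bbaaab  b
    7  ac$bbaaababbaa  a
    8  baaababbaaac$b  b
    9  baaac$bbaaabab  b
   10  babbaaac$bbaaa  a
   11  bbaaababbaaac$  $
   12  bbaaac$bbaaaba  a
   13  c$bbaaababbaaa  a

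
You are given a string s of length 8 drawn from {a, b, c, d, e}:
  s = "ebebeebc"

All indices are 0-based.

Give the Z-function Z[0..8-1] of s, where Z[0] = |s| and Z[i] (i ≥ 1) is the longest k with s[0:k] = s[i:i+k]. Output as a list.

Z[0]=8
i=1: i≥r, start 0; Z[1]=0
i=2: i≥r, start 0; Z[2]=3 extend→box=[2,5)
i=3: min(r-i=2, Z[1]=0)=0; Z[3]=0
i=4: min(r-i=1, Z[2]=3)=1; Z[4]=1
i=5: i≥r, start 0; Z[5]=2 extend→box=[5,7)
i=6: min(r-i=1, Z[1]=0)=0; Z[6]=0
i=7: i≥r, start 0; Z[7]=0

[8, 0, 3, 0, 1, 2, 0, 0]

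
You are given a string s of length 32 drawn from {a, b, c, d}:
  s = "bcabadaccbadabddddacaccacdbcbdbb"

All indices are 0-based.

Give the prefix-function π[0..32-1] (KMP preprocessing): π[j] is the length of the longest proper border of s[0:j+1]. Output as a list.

π[0] = 0
j=1 s[j]='c': π[1]=0 (border '')
j=2 s[j]='a': π[2]=0 (border '')
j=3 s[j]='b': π[3]=1 (border 'b')
j=4 s[j]='a': k: 1→0; π[4]=0 (border '')
j=5 s[j]='d': π[5]=0 (border '')
j=6 s[j]='a': π[6]=0 (border '')
j=7 s[j]='c': π[7]=0 (border '')
j=8 s[j]='c': π[8]=0 (border '')
j=9 s[j]='b': π[9]=1 (border 'b')
j=10 s[j]='a': k: 1→0; π[10]=0 (border '')
j=11 s[j]='d': π[11]=0 (border '')
j=12 s[j]='a': π[12]=0 (border '')
j=13 s[j]='b': π[13]=1 (border 'b')
j=14 s[j]='d': k: 1→0; π[14]=0 (border '')
j=15 s[j]='d': π[15]=0 (border '')
j=16 s[j]='d': π[16]=0 (border '')
j=17 s[j]='d': π[17]=0 (border '')
j=18 s[j]='a': π[18]=0 (border '')
j=19 s[j]='c': π[19]=0 (border '')
j=20 s[j]='a': π[20]=0 (border '')
j=21 s[j]='c': π[21]=0 (border '')
j=22 s[j]='c': π[22]=0 (border '')
j=23 s[j]='a': π[23]=0 (border '')
j=24 s[j]='c': π[24]=0 (border '')
j=25 s[j]='d': π[25]=0 (border '')
j=26 s[j]='b': π[26]=1 (border 'b')
j=27 s[j]='c': π[27]=2 (border 'bc')
j=28 s[j]='b': k: 2→0; π[28]=1 (border 'b')
j=29 s[j]='d': k: 1→0; π[29]=0 (border '')
j=30 s[j]='b': π[30]=1 (border 'b')
j=31 s[j]='b': k: 1→0; π[31]=1 (border 'b')

[0, 0, 0, 1, 0, 0, 0, 0, 0, 1, 0, 0, 0, 1, 0, 0, 0, 0, 0, 0, 0, 0, 0, 0, 0, 0, 1, 2, 1, 0, 1, 1]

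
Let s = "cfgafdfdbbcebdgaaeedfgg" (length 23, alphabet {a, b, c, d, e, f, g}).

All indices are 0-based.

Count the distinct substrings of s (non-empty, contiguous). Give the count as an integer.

rank→(start, suffix):
  0 → (15, 'aaeedfgg')
  1 → (16, 'aeedfgg')
  2 → (3, 'afdfdbbcebdgaaeedfgg')
  3 → (8, 'bbcebdgaaeedfgg')
  4 → (9, 'bcebdgaaeedfgg')
  5 → (12, 'bdgaaeedfgg')
  6 → (10, 'cebdgaaeedfgg')
  7 → (0, 'cfgafdfdbbcebdgaaeedfgg')
  8 → (7, 'dbbcebdgaaeedfgg')
  9 → (5, 'dfdbbcebdgaaeedfgg')
  10 → (19, 'dfgg')
  11 → (13, 'dgaaeedfgg')
  12 → (11, 'ebdgaaeedfgg')
  13 → (18, 'edfgg')
  14 → (17, 'eedfgg')
  15 → (6, 'fdbbcebdgaaeedfgg')
  16 → (4, 'fdfdbbcebdgaaeedfgg')
  17 → (1, 'fgafdfdbbcebdgaaeedfgg')
  18 → (20, 'fgg')
  19 → (22, 'g')
  20 → (14, 'gaaeedfgg')
  21 → (2, 'gafdfdbbcebdgaaeedfgg')
  22 → (21, 'gg')

SA = [15, 16, 3, 8, 9, 12, 10, 0, 7, 5, 19, 13, 11, 18, 17, 6, 4, 1, 20, 22, 14, 2, 21]
[i] adj suffixes → lcp
  [1] 15/16 → 1 ('a')
  [2] 16/3 → 1 ('a')
  [3] 3/8 → 0 ('')
  [4] 8/9 → 1 ('b')
  [5] 9/12 → 1 ('b')
  [6] 12/10 → 0 ('')
  [7] 10/0 → 1 ('c')
  [8] 0/7 → 0 ('')
  [9] 7/5 → 1 ('d')
  [10] 5/19 → 2 ('df')
  [11] 19/13 → 1 ('d')
  [12] 13/11 → 0 ('')
  [13] 11/18 → 1 ('e')
  [14] 18/17 → 1 ('e')
  [15] 17/6 → 0 ('')
  [16] 6/4 → 2 ('fd')
  [17] 4/1 → 1 ('f')
  [18] 1/20 → 2 ('fg')
  [19] 20/22 → 0 ('')
  [20] 22/14 → 1 ('g')
  [21] 14/2 → 2 ('ga')
  [22] 2/21 → 1 ('g')

n(n+1)/2 = 23·24/2 = 276
Σ LCP = 0 + 1 + 1 + 0 + 1 + 1 + 0 + 1 + 0 + 1 + 2 + 1 + 0 + 1 + 1 + 0 + 2 + 1 + 2 + 0 + 1 + 2 + 1 = 20
distinct = 276 − 20 = 256

256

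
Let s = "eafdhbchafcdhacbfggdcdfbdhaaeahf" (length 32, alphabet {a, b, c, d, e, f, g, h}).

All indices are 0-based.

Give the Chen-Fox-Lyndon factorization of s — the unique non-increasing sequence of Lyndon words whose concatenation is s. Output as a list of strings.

["e", "afdhbch", "afcdh", "acbfggdcdfbdh", "aaeahf"]

emit factor 1: 'e' (i=0, period=1)
emit factor 2: 'afdhbch' (i=1, period=7)
emit factor 3: 'afcdh' (i=8, period=5)
emit factor 4: 'acbfggdcdfbdh' (i=13, period=13)
emit factor 5: 'aaeahf' (i=26, period=6)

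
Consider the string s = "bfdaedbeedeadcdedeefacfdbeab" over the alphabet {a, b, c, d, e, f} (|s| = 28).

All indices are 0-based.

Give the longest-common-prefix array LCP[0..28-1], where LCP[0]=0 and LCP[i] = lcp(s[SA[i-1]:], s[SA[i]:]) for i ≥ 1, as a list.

rank | idx | suffix
   0 |  26 | ab
   1 |  20 | acfdbeab
   2 |  11 | adcdedeefacfdbeab
   3 |   3 | aedbeedeadcdedeefacfdbeab
   4 |  27 | b
   5 |  24 | beab
   6 |   6 | beedeadcdedeefacfdbeab
   7 |   0 | bfdaedbeedeadcdedeefacfdbeab
   8 |  13 | cdedeefacfdbeab
   9 |  21 | cfdbeab
  10 |   2 | daedbeedeadcdedeefacfdbeab
  11 |  23 | dbeab
  12 |   5 | dbeedeadcdedeefacfdbeab
  13 |  12 | dcdedeefacfdbeab
  14 |   9 | deadcdedeefacfdbeab
  15 |  14 | dedeefacfdbeab
  16 |  16 | deefacfdbeab
  17 |  25 | eab
  18 |  10 | eadcdedeefacfdbeab
  19 |   4 | edbeedeadcdedeefacfdbeab
  20 |   8 | edeadcdedeefacfdbeab
  21 |  15 | edeefacfdbeab
  22 |   7 | eedeadcdedeefacfdbeab
  23 |  17 | eefacfdbeab
  24 |  18 | efacfdbeab
  25 |  19 | facfdbeab
  26 |   1 | fdaedbeedeadcdedeefacfdbeab
  27 |  22 | fdbeab

SA = [26, 20, 11, 3, 27, 24, 6, 0, 13, 21, 2, 23, 5, 12, 9, 14, 16, 25, 10, 4, 8, 15, 7, 17, 18, 19, 1, 22]
i: (SA[i-1],SA[i]) lcp shared
  1: (26,20) 1 'a'
  2: (20,11) 1 'a'
  3: (11,3) 1 'a'
  4: (3,27) 0 ''
  5: (27,24) 1 'b'
  6: (24,6) 2 'be'
  7: (6,0) 1 'b'
  8: (0,13) 0 ''
  9: (13,21) 1 'c'
  10: (21,2) 0 ''
  11: (2,23) 1 'd'
  12: (23,5) 3 'dbe'
  13: (5,12) 1 'd'
  14: (12,9) 1 'd'
  15: (9,14) 2 'de'
  16: (14,16) 2 'de'
  17: (16,25) 0 ''
  18: (25,10) 2 'ea'
  19: (10,4) 1 'e'
  20: (4,8) 2 'ed'
  21: (8,15) 3 'ede'
  22: (15,7) 1 'e'
  23: (7,17) 2 'ee'
  24: (17,18) 1 'e'
  25: (18,19) 0 ''
  26: (19,1) 1 'f'
  27: (1,22) 2 'fd'

[0, 1, 1, 1, 0, 1, 2, 1, 0, 1, 0, 1, 3, 1, 1, 2, 2, 0, 2, 1, 2, 3, 1, 2, 1, 0, 1, 2]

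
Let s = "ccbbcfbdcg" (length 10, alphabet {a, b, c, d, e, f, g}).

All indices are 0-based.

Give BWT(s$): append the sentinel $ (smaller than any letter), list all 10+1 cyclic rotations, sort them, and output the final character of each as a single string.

rank  rotation     last
    0  $ccbbcfbdcg  g
    1  bbcfbdcg$cc  c
    2  bcfbdcg$ccb  b
    3  bdcg$ccbbcf  f
    4  cbbcfbdcg$c  c
    5  ccbbcfbdcg$  $
    6  cfbdcg$ccbb  b
    7  cg$ccbbcfbd  d
    8  dcg$ccbbcfb  b
    9  fbdcg$ccbbc  c
   10  g$ccbbcfbdc  c

gcbfc$bdbcc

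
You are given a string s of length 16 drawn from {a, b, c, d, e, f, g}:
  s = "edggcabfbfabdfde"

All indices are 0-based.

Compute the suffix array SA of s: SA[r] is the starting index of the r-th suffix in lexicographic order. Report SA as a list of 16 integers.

rank | idx | suffix
   0 |  10 | abdfde
   1 |   5 | abfbfabdfde
   2 |  11 | bdfde
   3 |   8 | bfabdfde
   4 |   6 | bfbfabdfde
   5 |   4 | cabfbfabdfde
   6 |  14 | de
   7 |  12 | dfde
   8 |   1 | dggcabfbfabdfde
   9 |  15 | e
  10 |   0 | edggcabfbfabdfde
  11 |   9 | fabdfde
  12 |   7 | fbfabdfde
  13 |  13 | fde
  14 |   3 | gcabfbfabdfde
  15 |   2 | ggcabfbfabdfde

[10, 5, 11, 8, 6, 4, 14, 12, 1, 15, 0, 9, 7, 13, 3, 2]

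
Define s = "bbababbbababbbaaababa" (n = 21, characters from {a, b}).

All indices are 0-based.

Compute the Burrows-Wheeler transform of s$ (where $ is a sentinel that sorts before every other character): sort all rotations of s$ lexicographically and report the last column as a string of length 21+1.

rank  rotation                last
    0  $bbababbbababbbaaababa  a
    1  a$bbababbbababbbaaabab  b
    2  aaababa$bbababbbababbb  b
    3  aababa$bbababbbababbba  a
    4  aba$bbababbbababbbaaab  b
    5  ababa$bbababbbababbbaa  a
    6  ababbbaaababa$bbababbb  b
    7  ababbbababbbaaababa$bb  b
    8  abbbaaababa$bbababbbab  b
    9  abbbababbbaaababa$bbab  b
   10  ba$bbababbbababbbaaaba  a
   11  baaababa$bbababbbababb  b
   12  baba$bbababbbababbbaaa  a
   13  bababbbaaababa$bbababb  b
   14  bababbbababbbaaababa$b  b
   15  babbbaaababa$bbababbba  a
   16  babbbababbbaaababa$bba  a
   17  bbaaababa$bbababbbabab  b
   18  bbababbbaaababa$bbabab  b
   19  bbababbbababbbaaababa$  $
   20  bbbaaababa$bbababbbaba  a
   21  bbbababbbaaababa$bbaba  a

abbababbbbababbaabb$aa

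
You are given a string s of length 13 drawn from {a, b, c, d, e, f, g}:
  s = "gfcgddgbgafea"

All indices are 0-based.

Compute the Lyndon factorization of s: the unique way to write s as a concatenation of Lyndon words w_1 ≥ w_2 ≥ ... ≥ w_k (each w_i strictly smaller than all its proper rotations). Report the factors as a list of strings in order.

["g", "f", "cgddg", "bg", "afe", "a"]

emit factor 1: 'g' (i=0, period=1)
emit factor 2: 'f' (i=1, period=1)
emit factor 3: 'cgddg' (i=2, period=5)
emit factor 4: 'bg' (i=7, period=2)
emit factor 5: 'afe' (i=9, period=3)
emit factor 6: 'a' (i=12, period=1)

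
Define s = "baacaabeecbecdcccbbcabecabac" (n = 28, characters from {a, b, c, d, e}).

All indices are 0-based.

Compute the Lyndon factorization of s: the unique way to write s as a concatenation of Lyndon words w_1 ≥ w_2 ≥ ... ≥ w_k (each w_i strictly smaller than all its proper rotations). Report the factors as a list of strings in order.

emit factor 1: 'b' (i=0, period=1)
emit factor 2: 'aac' (i=1, period=3)
emit factor 3: 'aabeecbecdcccbbcabecabac' (i=4, period=24)

["b", "aac", "aabeecbecdcccbbcabecabac"]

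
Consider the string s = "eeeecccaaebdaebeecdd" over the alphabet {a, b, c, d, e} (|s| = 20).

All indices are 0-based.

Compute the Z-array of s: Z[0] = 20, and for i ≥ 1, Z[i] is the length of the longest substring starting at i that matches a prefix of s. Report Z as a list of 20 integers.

[20, 3, 2, 1, 0, 0, 0, 0, 0, 1, 0, 0, 0, 1, 0, 2, 1, 0, 0, 0]

Z[0]=20
i=1: outside box; Z[1]=3 extend→box=[1,4)
i=2: min(r-i=2, Z[1]=3)=2; Z[2]=2
i=3: min(r-i=1, Z[2]=2)=1; Z[3]=1
i=4: outside box; Z[4]=0
i=5: outside box; Z[5]=0
i=6: outside box; Z[6]=0
i=7: outside box; Z[7]=0
i=8: outside box; Z[8]=0
i=9: outside box; Z[9]=1 extend→box=[9,10)
i=10: outside box; Z[10]=0
i=11: outside box; Z[11]=0
i=12: outside box; Z[12]=0
i=13: outside box; Z[13]=1 extend→box=[13,14)
i=14: outside box; Z[14]=0
i=15: outside box; Z[15]=2 extend→box=[15,17)
i=16: min(r-i=1, Z[1]=3)=1; Z[16]=1
i=17: outside box; Z[17]=0
i=18: outside box; Z[18]=0
i=19: outside box; Z[19]=0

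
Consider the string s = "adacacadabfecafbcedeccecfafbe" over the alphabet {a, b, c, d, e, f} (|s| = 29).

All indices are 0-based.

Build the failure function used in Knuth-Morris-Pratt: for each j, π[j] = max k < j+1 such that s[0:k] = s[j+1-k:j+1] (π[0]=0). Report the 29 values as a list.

π[0] = 0
j=1 s[j]='d': π[1]=0 (border '')
j=2 s[j]='a': π[2]=1 (border 'a')
j=3 s[j]='c': k: 1→0; π[3]=0 (border '')
j=4 s[j]='a': π[4]=1 (border 'a')
j=5 s[j]='c': k: 1→0; π[5]=0 (border '')
j=6 s[j]='a': π[6]=1 (border 'a')
j=7 s[j]='d': π[7]=2 (border 'ad')
j=8 s[j]='a': π[8]=3 (border 'ada')
j=9 s[j]='b': k: 3→1→0; π[9]=0 (border '')
j=10 s[j]='f': π[10]=0 (border '')
j=11 s[j]='e': π[11]=0 (border '')
j=12 s[j]='c': π[12]=0 (border '')
j=13 s[j]='a': π[13]=1 (border 'a')
j=14 s[j]='f': k: 1→0; π[14]=0 (border '')
j=15 s[j]='b': π[15]=0 (border '')
j=16 s[j]='c': π[16]=0 (border '')
j=17 s[j]='e': π[17]=0 (border '')
j=18 s[j]='d': π[18]=0 (border '')
j=19 s[j]='e': π[19]=0 (border '')
j=20 s[j]='c': π[20]=0 (border '')
j=21 s[j]='c': π[21]=0 (border '')
j=22 s[j]='e': π[22]=0 (border '')
j=23 s[j]='c': π[23]=0 (border '')
j=24 s[j]='f': π[24]=0 (border '')
j=25 s[j]='a': π[25]=1 (border 'a')
j=26 s[j]='f': k: 1→0; π[26]=0 (border '')
j=27 s[j]='b': π[27]=0 (border '')
j=28 s[j]='e': π[28]=0 (border '')

[0, 0, 1, 0, 1, 0, 1, 2, 3, 0, 0, 0, 0, 1, 0, 0, 0, 0, 0, 0, 0, 0, 0, 0, 0, 1, 0, 0, 0]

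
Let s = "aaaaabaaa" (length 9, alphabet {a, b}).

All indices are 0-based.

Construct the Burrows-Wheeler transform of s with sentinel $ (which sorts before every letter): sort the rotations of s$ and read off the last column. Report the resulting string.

rank  rotation    last
    0  $aaaaabaaa  a
    1  a$aaaaabaa  a
    2  aa$aaaaaba  a
    3  aaa$aaaaab  b
    4  aaaaabaaa$  $
    5  aaaabaaa$a  a
    6  aaabaaa$aa  a
    7  aabaaa$aaa  a
    8  abaaa$aaaa  a
    9  baaa$aaaaa  a

aaab$aaaaa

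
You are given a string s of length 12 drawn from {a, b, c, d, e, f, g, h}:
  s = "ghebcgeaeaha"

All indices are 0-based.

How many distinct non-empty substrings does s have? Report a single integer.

71

rank | idx | suffix
   0 |  11 | a
   1 |   7 | aeaha
   2 |   9 | aha
   3 |   3 | bcgeaeaha
   4 |   4 | cgeaeaha
   5 |   6 | eaeaha
   6 |   8 | eaha
   7 |   2 | ebcgeaeaha
   8 |   5 | geaeaha
   9 |   0 | ghebcgeaeaha
  10 |  10 | ha
  11 |   1 | hebcgeaeaha

SA = [11, 7, 9, 3, 4, 6, 8, 2, 5, 0, 10, 1]
i: (SA[i-1],SA[i]) lcp shared
  1: (11,7) 1 'a'
  2: (7,9) 1 'a'
  3: (9,3) 0 ''
  4: (3,4) 0 ''
  5: (4,6) 0 ''
  6: (6,8) 2 'ea'
  7: (8,2) 1 'e'
  8: (2,5) 0 ''
  9: (5,0) 1 'g'
  10: (0,10) 0 ''
  11: (10,1) 1 'h'

n(n+1)/2 = 12·13/2 = 78
Σ LCP = 0 + 1 + 1 + 0 + 0 + 0 + 2 + 1 + 0 + 1 + 0 + 1 = 7
distinct = 78 − 7 = 71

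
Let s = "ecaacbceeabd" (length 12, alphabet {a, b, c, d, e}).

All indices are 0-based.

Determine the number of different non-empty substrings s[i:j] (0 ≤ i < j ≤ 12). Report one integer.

71

sorted suffixes:
  #0 SA[0]=2  'aacbceeabd'
  #1 SA[1]=9  'abd'
  #2 SA[2]=3  'acbceeabd'
  #3 SA[3]=5  'bceeabd'
  #4 SA[4]=10  'bd'
  #5 SA[5]=1  'caacbceeabd'
  #6 SA[6]=4  'cbceeabd'
  #7 SA[7]=6  'ceeabd'
  #8 SA[8]=11  'd'
  #9 SA[9]=8  'eabd'
  #10 SA[10]=0  'ecaacbceeabd'
  #11 SA[11]=7  'eeabd'

SA = [2, 9, 3, 5, 10, 1, 4, 6, 11, 8, 0, 7]
rank  pair      lcp
   1  s[2:],s[9:]  1  'a'
   2  s[9:],s[3:]  1  'a'
   3  s[3:],s[5:]  0  ''
   4  s[5:],s[10:]  1  'b'
   5  s[10:],s[1:]  0  ''
   6  s[1:],s[4:]  1  'c'
   7  s[4:],s[6:]  1  'c'
   8  s[6:],s[11:]  0  ''
   9  s[11:],s[8:]  0  ''
  10  s[8:],s[0:]  1  'e'
  11  s[0:],s[7:]  1  'e'

n(n+1)/2 = 12·13/2 = 78
Σ LCP = 0 + 1 + 1 + 0 + 1 + 0 + 1 + 1 + 0 + 0 + 1 + 1 = 7
distinct = 78 − 7 = 71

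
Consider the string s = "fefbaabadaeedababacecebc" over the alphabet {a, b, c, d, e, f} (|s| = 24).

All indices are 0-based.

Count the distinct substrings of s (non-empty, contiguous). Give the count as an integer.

273

rank→(start, suffix):
  0 → (4, 'aabadaeedababacecebc')
  1 → (13, 'ababacecebc')
  2 → (15, 'abacecebc')
  3 → (5, 'abadaeedababacecebc')
  4 → (17, 'acecebc')
  5 → (7, 'adaeedababacecebc')
  6 → (9, 'aeedababacecebc')
  7 → (3, 'baabadaeedababacecebc')
  8 → (14, 'babacecebc')
  9 → (16, 'bacecebc')
  10 → (6, 'badaeedababacecebc')
  11 → (22, 'bc')
  12 → (23, 'c')
  13 → (20, 'cebc')
  14 → (18, 'cecebc')
  15 → (12, 'dababacecebc')
  16 → (8, 'daeedababacecebc')
  17 → (21, 'ebc')
  18 → (19, 'ecebc')
  19 → (11, 'edababacecebc')
  20 → (10, 'eedababacecebc')
  21 → (1, 'efbaabadaeedababacecebc')
  22 → (2, 'fbaabadaeedababacecebc')
  23 → (0, 'fefbaabadaeedababacecebc')

SA = [4, 13, 15, 5, 17, 7, 9, 3, 14, 16, 6, 22, 23, 20, 18, 12, 8, 21, 19, 11, 10, 1, 2, 0]
i: (SA[i-1],SA[i]) lcp shared
  1: (4,13) 1 'a'
  2: (13,15) 3 'aba'
  3: (15,5) 3 'aba'
  4: (5,17) 1 'a'
  5: (17,7) 1 'a'
  6: (7,9) 1 'a'
  7: (9,3) 0 ''
  8: (3,14) 2 'ba'
  9: (14,16) 2 'ba'
  10: (16,6) 2 'ba'
  11: (6,22) 1 'b'
  12: (22,23) 0 ''
  13: (23,20) 1 'c'
  14: (20,18) 2 'ce'
  15: (18,12) 0 ''
  16: (12,8) 2 'da'
  17: (8,21) 0 ''
  18: (21,19) 1 'e'
  19: (19,11) 1 'e'
  20: (11,10) 1 'e'
  21: (10,1) 1 'e'
  22: (1,2) 0 ''
  23: (2,0) 1 'f'

n(n+1)/2 = 24·25/2 = 300
Σ LCP = 0 + 1 + 3 + 3 + 1 + 1 + 1 + 0 + 2 + 2 + 2 + 1 + 0 + 1 + 2 + 0 + 2 + 0 + 1 + 1 + 1 + 1 + 0 + 1 = 27
distinct = 300 − 27 = 273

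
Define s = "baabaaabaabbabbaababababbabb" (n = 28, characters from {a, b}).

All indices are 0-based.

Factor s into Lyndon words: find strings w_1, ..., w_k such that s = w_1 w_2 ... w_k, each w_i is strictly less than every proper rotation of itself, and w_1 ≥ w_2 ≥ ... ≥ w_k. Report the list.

["b", "aab", "aaabaabbabbaababababbabb"]

emit factor 1: 'b' (i=0, period=1)
emit factor 2: 'aab' (i=1, period=3)
emit factor 3: 'aaabaabbabbaababababbabb' (i=4, period=24)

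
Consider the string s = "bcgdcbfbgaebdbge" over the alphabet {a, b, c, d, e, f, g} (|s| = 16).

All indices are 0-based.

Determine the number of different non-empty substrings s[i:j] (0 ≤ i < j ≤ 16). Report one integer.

126

sorted suffixes:
  #0 SA[0]=9  'aebdbge'
  #1 SA[1]=0  'bcgdcbfbgaebdbge'
  #2 SA[2]=11  'bdbge'
  #3 SA[3]=5  'bfbgaebdbge'
  #4 SA[4]=7  'bgaebdbge'
  #5 SA[5]=13  'bge'
  #6 SA[6]=4  'cbfbgaebdbge'
  #7 SA[7]=1  'cgdcbfbgaebdbge'
  #8 SA[8]=12  'dbge'
  #9 SA[9]=3  'dcbfbgaebdbge'
  #10 SA[10]=15  'e'
  #11 SA[11]=10  'ebdbge'
  #12 SA[12]=6  'fbgaebdbge'
  #13 SA[13]=8  'gaebdbge'
  #14 SA[14]=2  'gdcbfbgaebdbge'
  #15 SA[15]=14  'ge'

SA = [9, 0, 11, 5, 7, 13, 4, 1, 12, 3, 15, 10, 6, 8, 2, 14]
[i] adj suffixes → lcp
  [1] 9/0 → 0 ('')
  [2] 0/11 → 1 ('b')
  [3] 11/5 → 1 ('b')
  [4] 5/7 → 1 ('b')
  [5] 7/13 → 2 ('bg')
  [6] 13/4 → 0 ('')
  [7] 4/1 → 1 ('c')
  [8] 1/12 → 0 ('')
  [9] 12/3 → 1 ('d')
  [10] 3/15 → 0 ('')
  [11] 15/10 → 1 ('e')
  [12] 10/6 → 0 ('')
  [13] 6/8 → 0 ('')
  [14] 8/2 → 1 ('g')
  [15] 2/14 → 1 ('g')

n(n+1)/2 = 16·17/2 = 136
Σ LCP = 0 + 0 + 1 + 1 + 1 + 2 + 0 + 1 + 0 + 1 + 0 + 1 + 0 + 0 + 1 + 1 = 10
distinct = 136 − 10 = 126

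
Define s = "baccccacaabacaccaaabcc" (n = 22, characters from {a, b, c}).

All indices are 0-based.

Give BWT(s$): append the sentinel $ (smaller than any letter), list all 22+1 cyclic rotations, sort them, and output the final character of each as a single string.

rank  rotation                 last
    0  $baccccacaabacaccaaabcc  c
    1  aaabcc$baccccacaabacacc  c
    2  aabacaccaaabcc$baccccac  c
    3  aabcc$baccccacaabacacca  a
    4  abacaccaaabcc$baccccaca  a
    5  abcc$baccccacaabacaccaa  a
    6  acaabacaccaaabcc$bacccc  c
    7  acaccaaabcc$baccccacaab  b
    8  accaaabcc$baccccacaabac  c
    9  accccacaabacaccaaabcc$b  b
   10  bacaccaaabcc$baccccacaa  a
   11  baccccacaabacaccaaabcc$  $
   12  bcc$baccccacaabacaccaaa  a
   13  c$baccccacaabacaccaaabc  c
   14  caaabcc$baccccacaabacac  c
   15  caabacaccaaabcc$bacccca  a
   16  cacaabacaccaaabcc$baccc  c
   17  caccaaabcc$baccccacaaba  a
   18  cc$baccccacaabacaccaaab  b
   19  ccaaabcc$baccccacaabaca  a
   20  ccacaabacaccaaabcc$bacc  c
   21  cccacaabacaccaaabcc$bac  c
   22  ccccacaabacaccaaabcc$ba  a

cccaaacbcba$accacabacca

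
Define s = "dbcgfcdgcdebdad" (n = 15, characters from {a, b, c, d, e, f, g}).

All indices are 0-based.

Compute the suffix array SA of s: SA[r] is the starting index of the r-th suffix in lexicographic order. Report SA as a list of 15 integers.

[13, 1, 11, 8, 5, 2, 14, 12, 0, 9, 6, 10, 4, 7, 3]

rank→(start, suffix):
  0 → (13, 'ad')
  1 → (1, 'bcgfcdgcdebdad')
  2 → (11, 'bdad')
  3 → (8, 'cdebdad')
  4 → (5, 'cdgcdebdad')
  5 → (2, 'cgfcdgcdebdad')
  6 → (14, 'd')
  7 → (12, 'dad')
  8 → (0, 'dbcgfcdgcdebdad')
  9 → (9, 'debdad')
  10 → (6, 'dgcdebdad')
  11 → (10, 'ebdad')
  12 → (4, 'fcdgcdebdad')
  13 → (7, 'gcdebdad')
  14 → (3, 'gfcdgcdebdad')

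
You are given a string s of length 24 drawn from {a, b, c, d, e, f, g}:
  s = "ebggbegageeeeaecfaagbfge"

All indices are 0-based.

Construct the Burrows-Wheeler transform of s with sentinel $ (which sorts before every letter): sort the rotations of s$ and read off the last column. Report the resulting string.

efeagggeege$aeegbcbegafab

rank  rotation                   last
    0  $ebggbegageeeeaecfaagbfge  e
    1  aagbfge$ebggbegageeeeaecf  f
    2  aecfaagbfge$ebggbegageeee  e
    3  agbfge$ebggbegageeeeaecfa  a
    4  ageeeeaecfaagbfge$ebggbeg  g
    5  begageeeeaecfaagbfge$ebgg  g
    6  bfge$ebggbegageeeeaecfaag  g
    7  bggbegageeeeaecfaagbfge$e  e
    8  cfaagbfge$ebggbegageeeeae  e
    9  e$ebggbegageeeeaecfaagbfg  g
   10  eaecfaagbfge$ebggbegageee  e
   11  ebggbegageeeeaecfaagbfge$  $
   12  ecfaagbfge$ebggbegageeeea  a
   13  eeaecfaagbfge$ebggbegagee  e
   14  eeeaecfaagbfge$ebggbegage  e
   15  eeeeaecfaagbfge$ebggbegag  g
   16  egageeeeaecfaagbfge$ebggb  b
   17  faagbfge$ebggbegageeeeaec  c
   18  fge$ebggbegageeeeaecfaagb  b
   19  gageeeeaecfaagbfge$ebggbe  e
   20  gbegageeeeaecfaagbfge$ebg  g
   21  gbfge$ebggbegageeeeaecfaa  a
   22  ge$ebggbegageeeeaecfaagbf  f
   23  geeeeaecfaagbfge$ebggbega  a
   24  ggbegageeeeaecfaagbfge$eb  b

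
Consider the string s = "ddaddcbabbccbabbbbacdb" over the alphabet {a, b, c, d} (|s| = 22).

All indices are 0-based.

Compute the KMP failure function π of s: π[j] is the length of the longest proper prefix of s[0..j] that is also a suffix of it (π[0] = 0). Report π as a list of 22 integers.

[0, 1, 0, 1, 2, 0, 0, 0, 0, 0, 0, 0, 0, 0, 0, 0, 0, 0, 0, 0, 1, 0]

π[0] = 0
j=1 s[j]='d': π[1]=1 (border 'd')
j=2 s[j]='a': k: 1→0; π[2]=0 (border '')
j=3 s[j]='d': π[3]=1 (border 'd')
j=4 s[j]='d': π[4]=2 (border 'dd')
j=5 s[j]='c': k: 2→1→0; π[5]=0 (border '')
j=6 s[j]='b': π[6]=0 (border '')
j=7 s[j]='a': π[7]=0 (border '')
j=8 s[j]='b': π[8]=0 (border '')
j=9 s[j]='b': π[9]=0 (border '')
j=10 s[j]='c': π[10]=0 (border '')
j=11 s[j]='c': π[11]=0 (border '')
j=12 s[j]='b': π[12]=0 (border '')
j=13 s[j]='a': π[13]=0 (border '')
j=14 s[j]='b': π[14]=0 (border '')
j=15 s[j]='b': π[15]=0 (border '')
j=16 s[j]='b': π[16]=0 (border '')
j=17 s[j]='b': π[17]=0 (border '')
j=18 s[j]='a': π[18]=0 (border '')
j=19 s[j]='c': π[19]=0 (border '')
j=20 s[j]='d': π[20]=1 (border 'd')
j=21 s[j]='b': k: 1→0; π[21]=0 (border '')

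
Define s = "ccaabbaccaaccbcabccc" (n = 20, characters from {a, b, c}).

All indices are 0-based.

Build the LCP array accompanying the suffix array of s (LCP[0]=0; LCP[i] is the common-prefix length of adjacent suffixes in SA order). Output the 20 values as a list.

sorted suffixes:
  #0 SA[0]=2  'aabbaccaaccbcabccc'
  #1 SA[1]=9  'aaccbcabccc'
  #2 SA[2]=3  'abbaccaaccbcabccc'
  #3 SA[3]=15  'abccc'
  #4 SA[4]=6  'accaaccbcabccc'
  #5 SA[5]=10  'accbcabccc'
  #6 SA[6]=5  'baccaaccbcabccc'
  #7 SA[7]=4  'bbaccaaccbcabccc'
  #8 SA[8]=13  'bcabccc'
  #9 SA[9]=16  'bccc'
  #10 SA[10]=19  'c'
  #11 SA[11]=1  'caabbaccaaccbcabccc'
  #12 SA[12]=8  'caaccbcabccc'
  #13 SA[13]=14  'cabccc'
  #14 SA[14]=12  'cbcabccc'
  #15 SA[15]=18  'cc'
  #16 SA[16]=0  'ccaabbaccaaccbcabccc'
  #17 SA[17]=7  'ccaaccbcabccc'
  #18 SA[18]=11  'ccbcabccc'
  #19 SA[19]=17  'ccc'

SA = [2, 9, 3, 15, 6, 10, 5, 4, 13, 16, 19, 1, 8, 14, 12, 18, 0, 7, 11, 17]
i: (SA[i-1],SA[i]) lcp shared
  1: (2,9) 2 'aa'
  2: (9,3) 1 'a'
  3: (3,15) 2 'ab'
  4: (15,6) 1 'a'
  5: (6,10) 3 'acc'
  6: (10,5) 0 ''
  7: (5,4) 1 'b'
  8: (4,13) 1 'b'
  9: (13,16) 2 'bc'
  10: (16,19) 0 ''
  11: (19,1) 1 'c'
  12: (1,8) 3 'caa'
  13: (8,14) 2 'ca'
  14: (14,12) 1 'c'
  15: (12,18) 1 'c'
  16: (18,0) 2 'cc'
  17: (0,7) 4 'ccaa'
  18: (7,11) 2 'cc'
  19: (11,17) 2 'cc'

[0, 2, 1, 2, 1, 3, 0, 1, 1, 2, 0, 1, 3, 2, 1, 1, 2, 4, 2, 2]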